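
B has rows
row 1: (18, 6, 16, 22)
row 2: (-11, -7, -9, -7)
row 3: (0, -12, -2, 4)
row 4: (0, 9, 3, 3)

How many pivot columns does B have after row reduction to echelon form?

Row reduce to echelon form.
R2 ← R2 + (11/18)·R1: [0, -10/3, 7/9, 58/9]
R3 ← R3 − (18/5)·R2: [0, 0, -24/5, -96/5]
R4 ← R4 + (27/10)·R2: [0, 0, 51/10, 102/5]
R4 ← R4 + (17/16)·R3: [0, 0, 0, 0]
Echelon form has 3 nonzero rows, so rank(B) = 3.
Each nonzero row contributes one pivot column: 3 pivot columns.

3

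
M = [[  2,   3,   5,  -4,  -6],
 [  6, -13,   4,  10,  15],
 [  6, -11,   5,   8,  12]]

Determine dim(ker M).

Row reduce to echelon form.
R2 ← R2 − (3)·R1: [0, -22, -11, 22, 33]
R3 ← R3 − (3)·R1: [0, -20, -10, 20, 30]
R3 ← R3 − (10/11)·R2: [0, 0, 0, 0, 0]
2 nonzero rows, so rank(M) = 2.
M has 5 columns; by rank–nullity, nullity = 5 − 2 = 3.

3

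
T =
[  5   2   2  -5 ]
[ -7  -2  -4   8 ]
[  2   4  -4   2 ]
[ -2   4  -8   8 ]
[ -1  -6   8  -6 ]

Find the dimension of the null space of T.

Row reduce to echelon form.
R2 ← R2 + (7/5)·R1: [0, 4/5, -6/5, 1]
R3 ← R3 − (2/5)·R1: [0, 16/5, -24/5, 4]
R4 ← R4 + (2/5)·R1: [0, 24/5, -36/5, 6]
R5 ← R5 + (1/5)·R1: [0, -28/5, 42/5, -7]
R3 ← R3 − (4)·R2: [0, 0, 0, 0]
R4 ← R4 − (6)·R2: [0, 0, 0, 0]
R5 ← R5 + (7)·R2: [0, 0, 0, 0]
2 nonzero rows, so rank(T) = 2.
T has 4 columns; by rank–nullity, nullity = 4 − 2 = 2.

2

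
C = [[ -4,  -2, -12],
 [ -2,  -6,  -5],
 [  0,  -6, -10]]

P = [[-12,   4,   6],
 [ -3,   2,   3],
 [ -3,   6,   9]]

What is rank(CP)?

First compute CP:
[[ 90, -92, -138],
 [ 57, -50, -75],
 [ 48, -72, -108]]
Now row reduce the product.
R2 ← R2 − (19/30)·R1: [0, 124/15, 62/5]
R3 ← R3 − (8/15)·R1: [0, -344/15, -172/5]
R3 ← R3 + (86/31)·R2: [0, 0, 0]
2 nonzero rows, so rank(CP) = 2.

2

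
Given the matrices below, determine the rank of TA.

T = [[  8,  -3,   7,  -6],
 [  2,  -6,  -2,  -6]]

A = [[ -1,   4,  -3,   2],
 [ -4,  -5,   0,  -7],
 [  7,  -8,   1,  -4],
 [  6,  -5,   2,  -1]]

First compute TA:
[[ 17,  21, -29,  15],
 [-28,  84, -20,  60]]
Now row reduce the product.
R2 ← R2 + (28/17)·R1: [0, 2016/17, -1152/17, 1440/17]
2 nonzero rows, so rank(TA) = 2.

2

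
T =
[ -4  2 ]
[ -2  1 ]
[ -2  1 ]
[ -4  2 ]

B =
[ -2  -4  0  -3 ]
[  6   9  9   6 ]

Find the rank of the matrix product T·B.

1

First compute TB:
[[ 20,  34,  18,  24],
 [ 10,  17,   9,  12],
 [ 10,  17,   9,  12],
 [ 20,  34,  18,  24]]
Now row reduce the product.
R2 ← R2 − (1/2)·R1: [0, 0, 0, 0]
R3 ← R3 − (1/2)·R1: [0, 0, 0, 0]
R4 ← R4 − R1: [0, 0, 0, 0]
1 nonzero row, so rank(TB) = 1.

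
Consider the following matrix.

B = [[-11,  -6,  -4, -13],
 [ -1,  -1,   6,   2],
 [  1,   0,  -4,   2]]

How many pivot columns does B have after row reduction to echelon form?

3

Row reduce to echelon form.
R2 ← R2 − (1/11)·R1: [0, -5/11, 70/11, 35/11]
R3 ← R3 + (1/11)·R1: [0, -6/11, -48/11, 9/11]
R3 ← R3 − (6/5)·R2: [0, 0, -12, -3]
Echelon form has 3 nonzero rows, so rank(B) = 3.
Each nonzero row contributes one pivot column: 3 pivot columns.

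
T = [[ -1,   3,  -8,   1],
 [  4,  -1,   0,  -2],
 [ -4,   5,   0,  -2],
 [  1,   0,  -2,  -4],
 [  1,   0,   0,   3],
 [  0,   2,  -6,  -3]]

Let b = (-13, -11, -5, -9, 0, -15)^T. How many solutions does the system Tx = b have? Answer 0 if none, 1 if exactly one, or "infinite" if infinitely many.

Row reduce the augmented matrix [T | b].
R2 ← R2 + (4)·R1: [0, 11, -32, 2, -63]
R3 ← R3 − (4)·R1: [0, -7, 32, -6, 47]
R4 ← R4 + R1: [0, 3, -10, -3, -22]
R5 ← R5 + R1: [0, 3, -8, 4, -13]
R3 ← R3 + (7/11)·R2: [0, 0, 128/11, -52/11, 76/11]
R4 ← R4 − (3/11)·R2: [0, 0, -14/11, -39/11, -53/11]
R5 ← R5 − (3/11)·R2: [0, 0, 8/11, 38/11, 46/11]
R6 ← R6 − (2/11)·R2: [0, 0, -2/11, -37/11, -39/11]
R4 ← R4 + (7/64)·R3: [0, 0, 0, -65/16, -65/16]
R5 ← R5 − (1/16)·R3: [0, 0, 0, 15/4, 15/4]
R6 ← R6 + (1/64)·R3: [0, 0, 0, -55/16, -55/16]
R5 ← R5 + (12/13)·R4: [0, 0, 0, 0, 0]
R6 ← R6 − (11/13)·R4: [0, 0, 0, 0, 0]
The echelon form has 4 nonzero rows, and every pivot lies in the first 4 columns, so rank(T) = rank([T|b]) = 4.
The system is consistent.
rank = 4 = number of unknowns, so the solution is unique.

1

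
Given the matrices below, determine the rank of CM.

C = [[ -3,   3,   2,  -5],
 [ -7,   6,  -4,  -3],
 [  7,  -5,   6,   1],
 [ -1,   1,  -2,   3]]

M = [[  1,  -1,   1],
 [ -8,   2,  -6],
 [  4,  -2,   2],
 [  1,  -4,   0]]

3

First compute CM:
[[-24,  25, -17],
 [-74,  39, -51],
 [ 72, -33,  49],
 [-14,  -5, -11]]
Now row reduce the product.
R2 ← R2 − (37/12)·R1: [0, -457/12, 17/12]
R3 ← R3 + (3)·R1: [0, 42, -2]
R4 ← R4 − (7/12)·R1: [0, -235/12, -13/12]
R3 ← R3 + (504/457)·R2: [0, 0, -200/457]
R4 ← R4 − (235/457)·R2: [0, 0, -828/457]
R4 ← R4 − (207/50)·R3: [0, 0, 0]
3 nonzero rows, so rank(CM) = 3.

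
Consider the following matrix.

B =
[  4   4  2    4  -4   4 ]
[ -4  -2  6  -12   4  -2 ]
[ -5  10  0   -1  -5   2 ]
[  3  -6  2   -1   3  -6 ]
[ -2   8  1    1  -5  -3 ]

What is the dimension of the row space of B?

4

Row reduce to echelon form.
R2 ← R2 + R1: [0, 2, 8, -8, 0, 2]
R3 ← R3 + (5/4)·R1: [0, 15, 5/2, 4, -10, 7]
R4 ← R4 − (3/4)·R1: [0, -9, 1/2, -4, 6, -9]
R5 ← R5 + (1/2)·R1: [0, 10, 2, 3, -7, -1]
R3 ← R3 − (15/2)·R2: [0, 0, -115/2, 64, -10, -8]
R4 ← R4 + (9/2)·R2: [0, 0, 73/2, -40, 6, 0]
R5 ← R5 − (5)·R2: [0, 0, -38, 43, -7, -11]
R4 ← R4 + (73/115)·R3: [0, 0, 0, 72/115, -8/23, -584/115]
R5 ← R5 − (76/115)·R3: [0, 0, 0, 81/115, -9/23, -657/115]
R5 ← R5 − (9/8)·R4: [0, 0, 0, 0, 0, 0]
Echelon form has 4 nonzero rows, so rank(B) = 4.
The row space has dimension equal to the rank: 4.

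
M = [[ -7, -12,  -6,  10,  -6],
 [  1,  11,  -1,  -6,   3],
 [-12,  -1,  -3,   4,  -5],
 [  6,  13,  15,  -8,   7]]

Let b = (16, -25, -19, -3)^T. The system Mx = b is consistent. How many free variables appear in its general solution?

Row reduce the augmented matrix [M | b].
R2 ← R2 + (1/7)·R1: [0, 65/7, -13/7, -32/7, 15/7, -159/7]
R3 ← R3 − (12/7)·R1: [0, 137/7, 51/7, -92/7, 37/7, -325/7]
R4 ← R4 + (6/7)·R1: [0, 19/7, 69/7, 4/7, 13/7, 75/7]
R3 ← R3 − (137/65)·R2: [0, 0, 56/5, -228/65, 10/13, 94/65]
R4 ← R4 − (19/65)·R2: [0, 0, 52/5, 124/65, 16/13, 1128/65]
R4 ← R4 − (13/14)·R3: [0, 0, 0, 470/91, 47/91, 1457/91]
The echelon form has 4 nonzero rows, and every pivot lies in the first 5 columns, so rank(M) = rank([M|b]) = 4.
The system is consistent.
Free variables = (unknowns) − (rank) = 5 − 4 = 1.

1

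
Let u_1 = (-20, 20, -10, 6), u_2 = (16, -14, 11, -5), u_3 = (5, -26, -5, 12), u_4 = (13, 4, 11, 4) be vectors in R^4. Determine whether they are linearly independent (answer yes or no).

Form the matrix with these vectors as rows and row reduce.
R2 ← R2 + (4/5)·R1: [0, 2, 3, -1/5]
R3 ← R3 + (1/4)·R1: [0, -21, -15/2, 27/2]
R4 ← R4 + (13/20)·R1: [0, 17, 9/2, 79/10]
R3 ← R3 + (21/2)·R2: [0, 0, 24, 57/5]
R4 ← R4 − (17/2)·R2: [0, 0, -21, 48/5]
R4 ← R4 + (7/8)·R3: [0, 0, 0, 783/40]
4 nonzero rows, so the 4 vectors span a space of dimension 4.
Since 4 = 4, the vectors are linearly independent.

yes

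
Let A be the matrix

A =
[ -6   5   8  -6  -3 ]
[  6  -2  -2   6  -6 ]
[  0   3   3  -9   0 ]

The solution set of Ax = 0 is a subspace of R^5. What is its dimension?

2

Row reduce to echelon form.
R2 ← R2 + R1: [0, 3, 6, 0, -9]
R3 ← R3 − R2: [0, 0, -3, -9, 9]
3 nonzero rows, so rank(A) = 3.
A has 5 columns; by rank–nullity, nullity = 5 − 3 = 2.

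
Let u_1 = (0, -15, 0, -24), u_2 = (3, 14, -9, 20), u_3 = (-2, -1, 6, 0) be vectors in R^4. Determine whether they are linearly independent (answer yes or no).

Form the matrix with these vectors as rows and row reduce.
Swap R1 ↔ R2
R3 ← R3 + (2/3)·R1: [0, 25/3, 0, 40/3]
R3 ← R3 + (5/9)·R2: [0, 0, 0, 0]
2 nonzero rows, so the 3 vectors span a space of dimension 2.
Since 2 < 3, the vectors are linearly dependent.

no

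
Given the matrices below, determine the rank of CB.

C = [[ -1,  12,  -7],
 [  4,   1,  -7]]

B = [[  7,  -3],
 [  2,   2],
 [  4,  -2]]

First compute CB:
[[-11,  41],
 [  2,   4]]
Now row reduce the product.
R2 ← R2 + (2/11)·R1: [0, 126/11]
2 nonzero rows, so rank(CB) = 2.

2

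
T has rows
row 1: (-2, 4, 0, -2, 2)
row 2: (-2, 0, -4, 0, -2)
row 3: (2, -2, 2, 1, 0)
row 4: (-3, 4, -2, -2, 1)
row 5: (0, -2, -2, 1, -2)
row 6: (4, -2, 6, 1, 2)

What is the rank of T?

Row reduce to echelon form.
R2 ← R2 − R1: [0, -4, -4, 2, -4]
R3 ← R3 + R1: [0, 2, 2, -1, 2]
R4 ← R4 − (3/2)·R1: [0, -2, -2, 1, -2]
R6 ← R6 + (2)·R1: [0, 6, 6, -3, 6]
R3 ← R3 + (1/2)·R2: [0, 0, 0, 0, 0]
R4 ← R4 − (1/2)·R2: [0, 0, 0, 0, 0]
R5 ← R5 − (1/2)·R2: [0, 0, 0, 0, 0]
R6 ← R6 + (3/2)·R2: [0, 0, 0, 0, 0]
Echelon form has 2 nonzero rows, so rank(T) = 2.

2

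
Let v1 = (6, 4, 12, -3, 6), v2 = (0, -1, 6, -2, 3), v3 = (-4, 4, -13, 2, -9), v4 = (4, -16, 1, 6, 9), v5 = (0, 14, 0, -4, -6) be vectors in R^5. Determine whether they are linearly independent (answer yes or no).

Form the matrix with these vectors as rows and row reduce.
R3 ← R3 + (2/3)·R1: [0, 20/3, -5, 0, -5]
R4 ← R4 − (2/3)·R1: [0, -56/3, -7, 8, 5]
R3 ← R3 + (20/3)·R2: [0, 0, 35, -40/3, 15]
R4 ← R4 − (56/3)·R2: [0, 0, -119, 136/3, -51]
R5 ← R5 + (14)·R2: [0, 0, 84, -32, 36]
R4 ← R4 + (17/5)·R3: [0, 0, 0, 0, 0]
R5 ← R5 − (12/5)·R3: [0, 0, 0, 0, 0]
3 nonzero rows, so the 5 vectors span a space of dimension 3.
Since 3 < 5, the vectors are linearly dependent.

no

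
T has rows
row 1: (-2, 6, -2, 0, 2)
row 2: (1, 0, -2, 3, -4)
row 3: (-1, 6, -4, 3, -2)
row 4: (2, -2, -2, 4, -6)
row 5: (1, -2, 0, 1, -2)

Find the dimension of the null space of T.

3

Row reduce to echelon form.
R2 ← R2 + (1/2)·R1: [0, 3, -3, 3, -3]
R3 ← R3 − (1/2)·R1: [0, 3, -3, 3, -3]
R4 ← R4 + R1: [0, 4, -4, 4, -4]
R5 ← R5 + (1/2)·R1: [0, 1, -1, 1, -1]
R3 ← R3 − R2: [0, 0, 0, 0, 0]
R4 ← R4 − (4/3)·R2: [0, 0, 0, 0, 0]
R5 ← R5 − (1/3)·R2: [0, 0, 0, 0, 0]
2 nonzero rows, so rank(T) = 2.
T has 5 columns; by rank–nullity, nullity = 5 − 2 = 3.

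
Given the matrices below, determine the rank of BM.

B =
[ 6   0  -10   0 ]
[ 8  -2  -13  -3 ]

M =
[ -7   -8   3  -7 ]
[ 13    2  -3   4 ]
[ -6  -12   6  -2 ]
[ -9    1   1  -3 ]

2

First compute BM:
[[ 18,  72, -42, -22],
 [ 23,  85, -51, -29]]
Now row reduce the product.
R2 ← R2 − (23/18)·R1: [0, -7, 8/3, -8/9]
2 nonzero rows, so rank(BM) = 2.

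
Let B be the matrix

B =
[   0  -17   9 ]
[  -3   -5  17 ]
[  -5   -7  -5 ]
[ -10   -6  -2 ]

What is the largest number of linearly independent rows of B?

Row reduce to echelon form.
Swap R1 ↔ R2
R3 ← R3 − (5/3)·R1: [0, 4/3, -100/3]
R4 ← R4 − (10/3)·R1: [0, 32/3, -176/3]
R3 ← R3 + (4/51)·R2: [0, 0, -1664/51]
R4 ← R4 + (32/51)·R2: [0, 0, -2704/51]
R4 ← R4 − (13/8)·R3: [0, 0, 0]
Echelon form has 3 nonzero rows, so rank(B) = 3.
The rank gives the maximum number of linearly independent rows: 3.

3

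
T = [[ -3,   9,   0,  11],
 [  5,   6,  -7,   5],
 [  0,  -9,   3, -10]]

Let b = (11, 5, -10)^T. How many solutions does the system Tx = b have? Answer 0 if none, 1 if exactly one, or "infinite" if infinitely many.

Row reduce the augmented matrix [T | b].
R2 ← R2 + (5/3)·R1: [0, 21, -7, 70/3, 70/3]
R3 ← R3 + (3/7)·R2: [0, 0, 0, 0, 0]
The echelon form has 2 nonzero rows, and every pivot lies in the first 4 columns, so rank(T) = rank([T|b]) = 2.
The system is consistent.
rank = 2 < 4 unknowns, so there are infinitely many solutions.

infinite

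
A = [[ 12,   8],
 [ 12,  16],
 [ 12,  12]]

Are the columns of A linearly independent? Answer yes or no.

yes

Row reduce A to echelon form.
R2 ← R2 − R1: [0, 8]
R3 ← R3 − R1: [0, 4]
R3 ← R3 − (1/2)·R2: [0, 0]
2 pivots among 2 columns.
Every column is a pivot column, so the columns are linearly independent.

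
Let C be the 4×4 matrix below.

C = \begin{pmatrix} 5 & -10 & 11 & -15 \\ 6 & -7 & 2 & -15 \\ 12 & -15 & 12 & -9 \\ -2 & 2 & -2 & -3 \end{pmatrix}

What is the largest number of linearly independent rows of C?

3

Row reduce to echelon form.
R2 ← R2 − (6/5)·R1: [0, 5, -56/5, 3]
R3 ← R3 − (12/5)·R1: [0, 9, -72/5, 27]
R4 ← R4 + (2/5)·R1: [0, -2, 12/5, -9]
R3 ← R3 − (9/5)·R2: [0, 0, 144/25, 108/5]
R4 ← R4 + (2/5)·R2: [0, 0, -52/25, -39/5]
R4 ← R4 + (13/36)·R3: [0, 0, 0, 0]
Echelon form has 3 nonzero rows, so rank(C) = 3.
The rank gives the maximum number of linearly independent rows: 3.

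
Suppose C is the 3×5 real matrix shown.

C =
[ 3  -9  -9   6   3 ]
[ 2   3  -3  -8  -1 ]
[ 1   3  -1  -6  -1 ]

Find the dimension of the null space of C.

3

Row reduce to echelon form.
R2 ← R2 − (2/3)·R1: [0, 9, 3, -12, -3]
R3 ← R3 − (1/3)·R1: [0, 6, 2, -8, -2]
R3 ← R3 − (2/3)·R2: [0, 0, 0, 0, 0]
2 nonzero rows, so rank(C) = 2.
C has 5 columns; by rank–nullity, nullity = 5 − 2 = 3.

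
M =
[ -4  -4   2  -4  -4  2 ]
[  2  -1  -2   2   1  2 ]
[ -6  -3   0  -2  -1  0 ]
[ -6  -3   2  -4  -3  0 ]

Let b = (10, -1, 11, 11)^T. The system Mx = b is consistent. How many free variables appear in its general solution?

Row reduce the augmented matrix [M | b].
R2 ← R2 + (1/2)·R1: [0, -3, -1, 0, -1, 3, 4]
R3 ← R3 − (3/2)·R1: [0, 3, -3, 4, 5, -3, -4]
R4 ← R4 − (3/2)·R1: [0, 3, -1, 2, 3, -3, -4]
R3 ← R3 + R2: [0, 0, -4, 4, 4, 0, 0]
R4 ← R4 + R2: [0, 0, -2, 2, 2, 0, 0]
R4 ← R4 − (1/2)·R3: [0, 0, 0, 0, 0, 0, 0]
The echelon form has 3 nonzero rows, and every pivot lies in the first 6 columns, so rank(M) = rank([M|b]) = 3.
The system is consistent.
Free variables = (unknowns) − (rank) = 6 − 3 = 3.

3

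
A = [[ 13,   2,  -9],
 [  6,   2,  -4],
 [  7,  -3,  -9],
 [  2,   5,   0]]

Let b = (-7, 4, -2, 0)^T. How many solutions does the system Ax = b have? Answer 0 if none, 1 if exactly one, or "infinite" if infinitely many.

0

Row reduce the augmented matrix [A | b].
R2 ← R2 − (6/13)·R1: [0, 14/13, 2/13, 94/13]
R3 ← R3 − (7/13)·R1: [0, -53/13, -54/13, 23/13]
R4 ← R4 − (2/13)·R1: [0, 61/13, 18/13, 14/13]
R3 ← R3 + (53/14)·R2: [0, 0, -25/7, 204/7]
R4 ← R4 − (61/14)·R2: [0, 0, 5/7, -213/7]
R4 ← R4 + (1/5)·R3: [0, 0, 0, -123/5]
The echelon form has 4 nonzero rows; the last pivot sits in the augmented column, so rank(A) = 3 but rank([A|b]) = 4.
Since the ranks differ, the system is inconsistent.
It has no solutions.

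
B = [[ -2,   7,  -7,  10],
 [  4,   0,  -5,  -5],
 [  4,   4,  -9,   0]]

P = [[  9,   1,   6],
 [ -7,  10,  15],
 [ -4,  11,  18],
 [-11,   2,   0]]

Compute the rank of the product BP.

First compute BP:
[[-149,  11, -33],
 [111, -61, -66],
 [ 44, -55, -78]]
Now row reduce the product.
R2 ← R2 + (111/149)·R1: [0, -7868/149, -13497/149]
R3 ← R3 + (44/149)·R1: [0, -7711/149, -13074/149]
R3 ← R3 − (7711/7868)·R2: [0, 0, 8115/7868]
3 nonzero rows, so rank(BP) = 3.

3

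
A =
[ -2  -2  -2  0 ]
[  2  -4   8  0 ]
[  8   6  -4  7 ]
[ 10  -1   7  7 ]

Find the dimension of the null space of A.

1

Row reduce to echelon form.
R2 ← R2 + R1: [0, -6, 6, 0]
R3 ← R3 + (4)·R1: [0, -2, -12, 7]
R4 ← R4 + (5)·R1: [0, -11, -3, 7]
R3 ← R3 − (1/3)·R2: [0, 0, -14, 7]
R4 ← R4 − (11/6)·R2: [0, 0, -14, 7]
R4 ← R4 − R3: [0, 0, 0, 0]
3 nonzero rows, so rank(A) = 3.
A has 4 columns; by rank–nullity, nullity = 4 − 3 = 1.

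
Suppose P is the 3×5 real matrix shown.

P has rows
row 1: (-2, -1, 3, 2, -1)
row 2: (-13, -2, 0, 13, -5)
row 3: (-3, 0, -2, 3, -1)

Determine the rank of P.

Row reduce to echelon form.
R2 ← R2 − (13/2)·R1: [0, 9/2, -39/2, 0, 3/2]
R3 ← R3 − (3/2)·R1: [0, 3/2, -13/2, 0, 1/2]
R3 ← R3 − (1/3)·R2: [0, 0, 0, 0, 0]
Echelon form has 2 nonzero rows, so rank(P) = 2.

2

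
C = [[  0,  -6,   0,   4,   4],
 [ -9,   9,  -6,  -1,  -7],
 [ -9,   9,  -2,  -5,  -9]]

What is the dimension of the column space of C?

3

Row reduce to echelon form.
Swap R1 ↔ R2
R3 ← R3 − R1: [0, 0, 4, -4, -2]
Echelon form has 3 nonzero rows, so rank(C) = 3.
The column space has dimension equal to the rank: 3.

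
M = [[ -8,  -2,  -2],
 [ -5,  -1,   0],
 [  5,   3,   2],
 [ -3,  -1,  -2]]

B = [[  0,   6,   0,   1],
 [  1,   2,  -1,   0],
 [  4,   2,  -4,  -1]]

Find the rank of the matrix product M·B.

First compute MB:
[[-10, -56,  10,  -6],
 [ -1, -32,   1,  -5],
 [ 11,  40, -11,   3],
 [ -9, -24,   9,  -1]]
Now row reduce the product.
R2 ← R2 − (1/10)·R1: [0, -132/5, 0, -22/5]
R3 ← R3 + (11/10)·R1: [0, -108/5, 0, -18/5]
R4 ← R4 − (9/10)·R1: [0, 132/5, 0, 22/5]
R3 ← R3 − (9/11)·R2: [0, 0, 0, 0]
R4 ← R4 + R2: [0, 0, 0, 0]
2 nonzero rows, so rank(MB) = 2.

2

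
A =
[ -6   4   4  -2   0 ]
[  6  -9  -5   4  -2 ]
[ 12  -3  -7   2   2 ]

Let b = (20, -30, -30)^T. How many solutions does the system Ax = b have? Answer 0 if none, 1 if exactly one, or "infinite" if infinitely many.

Row reduce the augmented matrix [A | b].
R2 ← R2 + R1: [0, -5, -1, 2, -2, -10]
R3 ← R3 + (2)·R1: [0, 5, 1, -2, 2, 10]
R3 ← R3 + R2: [0, 0, 0, 0, 0, 0]
The echelon form has 2 nonzero rows, and every pivot lies in the first 5 columns, so rank(A) = rank([A|b]) = 2.
The system is consistent.
rank = 2 < 5 unknowns, so there are infinitely many solutions.

infinite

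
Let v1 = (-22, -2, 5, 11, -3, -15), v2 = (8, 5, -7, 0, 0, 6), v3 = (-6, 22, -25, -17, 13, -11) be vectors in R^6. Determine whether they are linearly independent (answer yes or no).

Form the matrix with these vectors as rows and row reduce.
R2 ← R2 + (4/11)·R1: [0, 47/11, -57/11, 4, -12/11, 6/11]
R3 ← R3 − (3/11)·R1: [0, 248/11, -290/11, -20, 152/11, -76/11]
R3 ← R3 − (248/47)·R2: [0, 0, 46/47, -1932/47, 920/47, -460/47]
3 nonzero rows, so the 3 vectors span a space of dimension 3.
Since 3 = 3, the vectors are linearly independent.

yes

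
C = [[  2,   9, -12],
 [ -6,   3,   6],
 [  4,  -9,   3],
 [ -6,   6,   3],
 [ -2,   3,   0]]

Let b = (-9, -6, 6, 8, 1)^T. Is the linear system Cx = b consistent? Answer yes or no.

no

Row reduce the augmented matrix [C | b].
R2 ← R2 + (3)·R1: [0, 30, -30, -33]
R3 ← R3 − (2)·R1: [0, -27, 27, 24]
R4 ← R4 + (3)·R1: [0, 33, -33, -19]
R5 ← R5 + R1: [0, 12, -12, -8]
R3 ← R3 + (9/10)·R2: [0, 0, 0, -57/10]
R4 ← R4 − (11/10)·R2: [0, 0, 0, 173/10]
R5 ← R5 − (2/5)·R2: [0, 0, 0, 26/5]
R4 ← R4 + (173/57)·R3: [0, 0, 0, 0]
R5 ← R5 + (52/57)·R3: [0, 0, 0, 0]
The echelon form has 3 nonzero rows; the last pivot sits in the augmented column, so rank(C) = 2 but rank([C|b]) = 3.
Since the ranks differ, the system is inconsistent.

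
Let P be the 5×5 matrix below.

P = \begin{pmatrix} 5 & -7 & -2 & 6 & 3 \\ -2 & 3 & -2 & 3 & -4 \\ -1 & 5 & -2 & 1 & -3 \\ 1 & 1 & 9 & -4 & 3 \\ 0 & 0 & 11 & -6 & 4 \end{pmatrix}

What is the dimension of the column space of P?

Row reduce to echelon form.
R2 ← R2 + (2/5)·R1: [0, 1/5, -14/5, 27/5, -14/5]
R3 ← R3 + (1/5)·R1: [0, 18/5, -12/5, 11/5, -12/5]
R4 ← R4 − (1/5)·R1: [0, 12/5, 47/5, -26/5, 12/5]
R3 ← R3 − (18)·R2: [0, 0, 48, -95, 48]
R4 ← R4 − (12)·R2: [0, 0, 43, -70, 36]
R4 ← R4 − (43/48)·R3: [0, 0, 0, 725/48, -7]
R5 ← R5 − (11/48)·R3: [0, 0, 0, 757/48, -7]
R5 ← R5 − (757/725)·R4: [0, 0, 0, 0, 224/725]
Echelon form has 5 nonzero rows, so rank(P) = 5.
The column space has dimension equal to the rank: 5.

5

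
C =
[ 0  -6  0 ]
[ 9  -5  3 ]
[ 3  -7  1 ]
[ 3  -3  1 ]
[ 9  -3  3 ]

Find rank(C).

2

Row reduce to echelon form.
Swap R1 ↔ R2
R3 ← R3 − (1/3)·R1: [0, -16/3, 0]
R4 ← R4 − (1/3)·R1: [0, -4/3, 0]
R5 ← R5 − R1: [0, 2, 0]
R3 ← R3 − (8/9)·R2: [0, 0, 0]
R4 ← R4 − (2/9)·R2: [0, 0, 0]
R5 ← R5 + (1/3)·R2: [0, 0, 0]
Echelon form has 2 nonzero rows, so rank(C) = 2.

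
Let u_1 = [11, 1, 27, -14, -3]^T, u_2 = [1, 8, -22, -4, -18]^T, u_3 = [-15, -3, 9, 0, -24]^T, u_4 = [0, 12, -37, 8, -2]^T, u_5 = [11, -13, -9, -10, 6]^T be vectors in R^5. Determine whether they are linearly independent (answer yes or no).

Form the matrix with these vectors as rows and row reduce.
R2 ← R2 − (1/11)·R1: [0, 87/11, -269/11, -30/11, -195/11]
R3 ← R3 + (15/11)·R1: [0, -18/11, 504/11, -210/11, -309/11]
R5 ← R5 − R1: [0, -14, -36, 4, 9]
R3 ← R3 + (6/29)·R2: [0, 0, 1182/29, -570/29, -921/29]
R4 ← R4 − (44/29)·R2: [0, 0, 3/29, 352/29, 722/29]
R5 ← R5 + (154/87)·R2: [0, 0, -6898/87, -24/29, -649/29]
R4 ← R4 − (1/394)·R3: [0, 0, 0, 2401/197, 9841/394]
R5 ← R5 + (3449/1773)·R3: [0, 0, 0, -23086/591, -49738/591]
R5 ← R5 + (3298/1029)·R4: [0, 0, 0, 0, -4225/1029]
5 nonzero rows, so the 5 vectors span a space of dimension 5.
Since 5 = 5, the vectors are linearly independent.

yes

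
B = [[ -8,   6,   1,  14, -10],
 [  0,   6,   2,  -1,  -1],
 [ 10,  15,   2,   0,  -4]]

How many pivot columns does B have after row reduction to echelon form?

3

Row reduce to echelon form.
R3 ← R3 + (5/4)·R1: [0, 45/2, 13/4, 35/2, -33/2]
R3 ← R3 − (15/4)·R2: [0, 0, -17/4, 85/4, -51/4]
Echelon form has 3 nonzero rows, so rank(B) = 3.
Each nonzero row contributes one pivot column: 3 pivot columns.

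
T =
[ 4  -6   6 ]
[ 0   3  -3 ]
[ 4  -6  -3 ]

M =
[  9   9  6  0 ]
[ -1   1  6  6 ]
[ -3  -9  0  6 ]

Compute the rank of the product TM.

3

First compute TM:
[[ 24, -24, -12,   0],
 [  6,  30,  18,   0],
 [ 51,  57, -12, -54]]
Now row reduce the product.
R2 ← R2 − (1/4)·R1: [0, 36, 21, 0]
R3 ← R3 − (17/8)·R1: [0, 108, 27/2, -54]
R3 ← R3 − (3)·R2: [0, 0, -99/2, -54]
3 nonzero rows, so rank(TM) = 3.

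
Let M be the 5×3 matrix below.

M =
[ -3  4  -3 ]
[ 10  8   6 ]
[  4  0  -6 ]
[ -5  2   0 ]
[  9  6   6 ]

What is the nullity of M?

Row reduce to echelon form.
R2 ← R2 + (10/3)·R1: [0, 64/3, -4]
R3 ← R3 + (4/3)·R1: [0, 16/3, -10]
R4 ← R4 − (5/3)·R1: [0, -14/3, 5]
R5 ← R5 + (3)·R1: [0, 18, -3]
R3 ← R3 − (1/4)·R2: [0, 0, -9]
R4 ← R4 + (7/32)·R2: [0, 0, 33/8]
R5 ← R5 − (27/32)·R2: [0, 0, 3/8]
R4 ← R4 + (11/24)·R3: [0, 0, 0]
R5 ← R5 + (1/24)·R3: [0, 0, 0]
3 nonzero rows, so rank(M) = 3.
M has 3 columns; by rank–nullity, nullity = 3 − 3 = 0.

0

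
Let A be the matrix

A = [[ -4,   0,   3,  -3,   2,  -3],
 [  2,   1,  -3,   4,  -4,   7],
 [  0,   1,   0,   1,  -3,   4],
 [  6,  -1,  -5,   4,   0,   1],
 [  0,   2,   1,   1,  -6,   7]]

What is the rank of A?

Row reduce to echelon form.
R2 ← R2 + (1/2)·R1: [0, 1, -3/2, 5/2, -3, 11/2]
R4 ← R4 + (3/2)·R1: [0, -1, -1/2, -1/2, 3, -7/2]
R3 ← R3 − R2: [0, 0, 3/2, -3/2, 0, -3/2]
R4 ← R4 + R2: [0, 0, -2, 2, 0, 2]
R5 ← R5 − (2)·R2: [0, 0, 4, -4, 0, -4]
R4 ← R4 + (4/3)·R3: [0, 0, 0, 0, 0, 0]
R5 ← R5 − (8/3)·R3: [0, 0, 0, 0, 0, 0]
Echelon form has 3 nonzero rows, so rank(A) = 3.

3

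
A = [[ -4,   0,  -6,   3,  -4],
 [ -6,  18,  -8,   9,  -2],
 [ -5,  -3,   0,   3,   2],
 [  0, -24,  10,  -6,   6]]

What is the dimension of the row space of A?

3

Row reduce to echelon form.
R2 ← R2 − (3/2)·R1: [0, 18, 1, 9/2, 4]
R3 ← R3 − (5/4)·R1: [0, -3, 15/2, -3/4, 7]
R3 ← R3 + (1/6)·R2: [0, 0, 23/3, 0, 23/3]
R4 ← R4 + (4/3)·R2: [0, 0, 34/3, 0, 34/3]
R4 ← R4 − (34/23)·R3: [0, 0, 0, 0, 0]
Echelon form has 3 nonzero rows, so rank(A) = 3.
The row space has dimension equal to the rank: 3.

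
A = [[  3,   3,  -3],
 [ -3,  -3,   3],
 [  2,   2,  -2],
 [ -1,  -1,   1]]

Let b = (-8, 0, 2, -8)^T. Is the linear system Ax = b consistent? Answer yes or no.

no

Row reduce the augmented matrix [A | b].
R2 ← R2 + R1: [0, 0, 0, -8]
R3 ← R3 − (2/3)·R1: [0, 0, 0, 22/3]
R4 ← R4 + (1/3)·R1: [0, 0, 0, -32/3]
R3 ← R3 + (11/12)·R2: [0, 0, 0, 0]
R4 ← R4 − (4/3)·R2: [0, 0, 0, 0]
The echelon form has 2 nonzero rows; the last pivot sits in the augmented column, so rank(A) = 1 but rank([A|b]) = 2.
Since the ranks differ, the system is inconsistent.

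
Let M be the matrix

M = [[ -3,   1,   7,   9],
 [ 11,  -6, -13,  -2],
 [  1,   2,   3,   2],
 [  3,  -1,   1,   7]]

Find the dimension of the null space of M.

Row reduce to echelon form.
R2 ← R2 + (11/3)·R1: [0, -7/3, 38/3, 31]
R3 ← R3 + (1/3)·R1: [0, 7/3, 16/3, 5]
R4 ← R4 + R1: [0, 0, 8, 16]
R3 ← R3 + R2: [0, 0, 18, 36]
R4 ← R4 − (4/9)·R3: [0, 0, 0, 0]
3 nonzero rows, so rank(M) = 3.
M has 4 columns; by rank–nullity, nullity = 4 − 3 = 1.

1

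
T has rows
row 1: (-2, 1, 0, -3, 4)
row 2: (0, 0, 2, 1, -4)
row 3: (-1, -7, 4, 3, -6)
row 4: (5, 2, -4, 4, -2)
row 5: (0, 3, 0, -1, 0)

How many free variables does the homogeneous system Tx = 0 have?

2

Row reduce to echelon form.
R3 ← R3 − (1/2)·R1: [0, -15/2, 4, 9/2, -8]
R4 ← R4 + (5/2)·R1: [0, 9/2, -4, -7/2, 8]
Swap R2 ↔ R3
R4 ← R4 + (3/5)·R2: [0, 0, -8/5, -4/5, 16/5]
R5 ← R5 + (2/5)·R2: [0, 0, 8/5, 4/5, -16/5]
R4 ← R4 + (4/5)·R3: [0, 0, 0, 0, 0]
R5 ← R5 − (4/5)·R3: [0, 0, 0, 0, 0]
3 nonzero rows, so rank(T) = 3.
T has 5 columns; by rank–nullity, nullity = 5 − 3 = 2.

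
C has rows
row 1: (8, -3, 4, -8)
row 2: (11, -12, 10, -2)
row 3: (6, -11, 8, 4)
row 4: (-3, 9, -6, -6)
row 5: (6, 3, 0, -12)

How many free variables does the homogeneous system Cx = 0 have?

2

Row reduce to echelon form.
R2 ← R2 − (11/8)·R1: [0, -63/8, 9/2, 9]
R3 ← R3 − (3/4)·R1: [0, -35/4, 5, 10]
R4 ← R4 + (3/8)·R1: [0, 63/8, -9/2, -9]
R5 ← R5 − (3/4)·R1: [0, 21/4, -3, -6]
R3 ← R3 − (10/9)·R2: [0, 0, 0, 0]
R4 ← R4 + R2: [0, 0, 0, 0]
R5 ← R5 + (2/3)·R2: [0, 0, 0, 0]
2 nonzero rows, so rank(C) = 2.
C has 4 columns; by rank–nullity, nullity = 4 − 2 = 2.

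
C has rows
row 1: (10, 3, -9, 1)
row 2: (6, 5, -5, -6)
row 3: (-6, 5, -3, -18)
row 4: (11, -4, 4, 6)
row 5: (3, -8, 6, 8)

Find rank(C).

4

Row reduce to echelon form.
R2 ← R2 − (3/5)·R1: [0, 16/5, 2/5, -33/5]
R3 ← R3 + (3/5)·R1: [0, 34/5, -42/5, -87/5]
R4 ← R4 − (11/10)·R1: [0, -73/10, 139/10, 49/10]
R5 ← R5 − (3/10)·R1: [0, -89/10, 87/10, 77/10]
R3 ← R3 − (17/8)·R2: [0, 0, -37/4, -27/8]
R4 ← R4 + (73/32)·R2: [0, 0, 237/16, -325/32]
R5 ← R5 + (89/32)·R2: [0, 0, 157/16, -341/32]
R4 ← R4 + (237/148)·R3: [0, 0, 0, -2303/148]
R5 ← R5 + (157/148)·R3: [0, 0, 0, -2107/148]
R5 ← R5 − (43/47)·R4: [0, 0, 0, 0]
Echelon form has 4 nonzero rows, so rank(C) = 4.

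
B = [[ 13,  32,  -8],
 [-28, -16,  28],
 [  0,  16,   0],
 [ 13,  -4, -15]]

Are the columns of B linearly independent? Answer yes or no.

yes

Row reduce B to echelon form.
R2 ← R2 + (28/13)·R1: [0, 688/13, 140/13]
R4 ← R4 − R1: [0, -36, -7]
R3 ← R3 − (13/43)·R2: [0, 0, -140/43]
R4 ← R4 + (117/172)·R2: [0, 0, 14/43]
R4 ← R4 + (1/10)·R3: [0, 0, 0]
3 pivots among 3 columns.
Every column is a pivot column, so the columns are linearly independent.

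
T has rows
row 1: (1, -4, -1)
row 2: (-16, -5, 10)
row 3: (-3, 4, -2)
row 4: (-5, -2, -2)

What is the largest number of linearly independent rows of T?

Row reduce to echelon form.
R2 ← R2 + (16)·R1: [0, -69, -6]
R3 ← R3 + (3)·R1: [0, -8, -5]
R4 ← R4 + (5)·R1: [0, -22, -7]
R3 ← R3 − (8/69)·R2: [0, 0, -99/23]
R4 ← R4 − (22/69)·R2: [0, 0, -117/23]
R4 ← R4 − (13/11)·R3: [0, 0, 0]
Echelon form has 3 nonzero rows, so rank(T) = 3.
The rank gives the maximum number of linearly independent rows: 3.

3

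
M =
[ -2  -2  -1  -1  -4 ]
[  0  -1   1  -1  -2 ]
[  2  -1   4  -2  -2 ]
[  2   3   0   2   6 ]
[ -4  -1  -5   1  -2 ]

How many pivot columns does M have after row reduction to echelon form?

Row reduce to echelon form.
R3 ← R3 + R1: [0, -3, 3, -3, -6]
R4 ← R4 + R1: [0, 1, -1, 1, 2]
R5 ← R5 − (2)·R1: [0, 3, -3, 3, 6]
R3 ← R3 − (3)·R2: [0, 0, 0, 0, 0]
R4 ← R4 + R2: [0, 0, 0, 0, 0]
R5 ← R5 + (3)·R2: [0, 0, 0, 0, 0]
Echelon form has 2 nonzero rows, so rank(M) = 2.
Each nonzero row contributes one pivot column: 2 pivot columns.

2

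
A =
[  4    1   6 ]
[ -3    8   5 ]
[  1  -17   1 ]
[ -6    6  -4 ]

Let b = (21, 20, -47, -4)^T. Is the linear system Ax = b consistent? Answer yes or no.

Row reduce the augmented matrix [A | b].
R2 ← R2 + (3/4)·R1: [0, 35/4, 19/2, 143/4]
R3 ← R3 − (1/4)·R1: [0, -69/4, -1/2, -209/4]
R4 ← R4 + (3/2)·R1: [0, 15/2, 5, 55/2]
R3 ← R3 + (69/35)·R2: [0, 0, 638/35, 638/35]
R4 ← R4 − (6/7)·R2: [0, 0, -22/7, -22/7]
R4 ← R4 + (5/29)·R3: [0, 0, 0, 0]
The echelon form has 3 nonzero rows, and every pivot lies in the first 3 columns, so rank(A) = rank([A|b]) = 3.
The system is consistent.

yes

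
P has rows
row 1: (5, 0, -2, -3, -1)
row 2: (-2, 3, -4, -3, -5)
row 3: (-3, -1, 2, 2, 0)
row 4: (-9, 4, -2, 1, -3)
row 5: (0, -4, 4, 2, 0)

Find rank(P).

3

Row reduce to echelon form.
R2 ← R2 + (2/5)·R1: [0, 3, -24/5, -21/5, -27/5]
R3 ← R3 + (3/5)·R1: [0, -1, 4/5, 1/5, -3/5]
R4 ← R4 + (9/5)·R1: [0, 4, -28/5, -22/5, -24/5]
R3 ← R3 + (1/3)·R2: [0, 0, -4/5, -6/5, -12/5]
R4 ← R4 − (4/3)·R2: [0, 0, 4/5, 6/5, 12/5]
R5 ← R5 + (4/3)·R2: [0, 0, -12/5, -18/5, -36/5]
R4 ← R4 + R3: [0, 0, 0, 0, 0]
R5 ← R5 − (3)·R3: [0, 0, 0, 0, 0]
Echelon form has 3 nonzero rows, so rank(P) = 3.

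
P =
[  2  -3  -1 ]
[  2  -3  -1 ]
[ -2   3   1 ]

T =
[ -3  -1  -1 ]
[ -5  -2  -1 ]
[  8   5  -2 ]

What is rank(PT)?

First compute PT:
[[  1,  -1,   3],
 [  1,  -1,   3],
 [ -1,   1,  -3]]
Now row reduce the product.
R2 ← R2 − R1: [0, 0, 0]
R3 ← R3 + R1: [0, 0, 0]
1 nonzero row, so rank(PT) = 1.

1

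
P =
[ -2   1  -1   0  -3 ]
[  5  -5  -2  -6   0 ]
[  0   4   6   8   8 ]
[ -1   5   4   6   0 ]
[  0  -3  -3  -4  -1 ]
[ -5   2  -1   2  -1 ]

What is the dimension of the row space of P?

Row reduce to echelon form.
R2 ← R2 + (5/2)·R1: [0, -5/2, -9/2, -6, -15/2]
R4 ← R4 − (1/2)·R1: [0, 9/2, 9/2, 6, 3/2]
R6 ← R6 − (5/2)·R1: [0, -1/2, 3/2, 2, 13/2]
R3 ← R3 + (8/5)·R2: [0, 0, -6/5, -8/5, -4]
R4 ← R4 + (9/5)·R2: [0, 0, -18/5, -24/5, -12]
R5 ← R5 − (6/5)·R2: [0, 0, 12/5, 16/5, 8]
R6 ← R6 − (1/5)·R2: [0, 0, 12/5, 16/5, 8]
R4 ← R4 − (3)·R3: [0, 0, 0, 0, 0]
R5 ← R5 + (2)·R3: [0, 0, 0, 0, 0]
R6 ← R6 + (2)·R3: [0, 0, 0, 0, 0]
Echelon form has 3 nonzero rows, so rank(P) = 3.
The row space has dimension equal to the rank: 3.

3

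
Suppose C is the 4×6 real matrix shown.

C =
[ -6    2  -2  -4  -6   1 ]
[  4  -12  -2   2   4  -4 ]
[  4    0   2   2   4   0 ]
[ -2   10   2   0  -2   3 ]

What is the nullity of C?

3

Row reduce to echelon form.
R2 ← R2 + (2/3)·R1: [0, -32/3, -10/3, -2/3, 0, -10/3]
R3 ← R3 + (2/3)·R1: [0, 4/3, 2/3, -2/3, 0, 2/3]
R4 ← R4 − (1/3)·R1: [0, 28/3, 8/3, 4/3, 0, 8/3]
R3 ← R3 + (1/8)·R2: [0, 0, 1/4, -3/4, 0, 1/4]
R4 ← R4 + (7/8)·R2: [0, 0, -1/4, 3/4, 0, -1/4]
R4 ← R4 + R3: [0, 0, 0, 0, 0, 0]
3 nonzero rows, so rank(C) = 3.
C has 6 columns; by rank–nullity, nullity = 6 − 3 = 3.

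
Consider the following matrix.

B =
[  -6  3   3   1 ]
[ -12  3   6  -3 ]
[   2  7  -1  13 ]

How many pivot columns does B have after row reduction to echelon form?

2

Row reduce to echelon form.
R2 ← R2 − (2)·R1: [0, -3, 0, -5]
R3 ← R3 + (1/3)·R1: [0, 8, 0, 40/3]
R3 ← R3 + (8/3)·R2: [0, 0, 0, 0]
Echelon form has 2 nonzero rows, so rank(B) = 2.
Each nonzero row contributes one pivot column: 2 pivot columns.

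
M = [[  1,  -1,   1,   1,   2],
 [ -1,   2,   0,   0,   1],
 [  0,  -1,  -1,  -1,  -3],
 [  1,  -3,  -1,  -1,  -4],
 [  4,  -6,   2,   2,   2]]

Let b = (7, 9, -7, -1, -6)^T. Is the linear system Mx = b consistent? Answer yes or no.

no

Row reduce the augmented matrix [M | b].
R2 ← R2 + R1: [0, 1, 1, 1, 3, 16]
R4 ← R4 − R1: [0, -2, -2, -2, -6, -8]
R5 ← R5 − (4)·R1: [0, -2, -2, -2, -6, -34]
R3 ← R3 + R2: [0, 0, 0, 0, 0, 9]
R4 ← R4 + (2)·R2: [0, 0, 0, 0, 0, 24]
R5 ← R5 + (2)·R2: [0, 0, 0, 0, 0, -2]
R4 ← R4 − (8/3)·R3: [0, 0, 0, 0, 0, 0]
R5 ← R5 + (2/9)·R3: [0, 0, 0, 0, 0, 0]
The echelon form has 3 nonzero rows; the last pivot sits in the augmented column, so rank(M) = 2 but rank([M|b]) = 3.
Since the ranks differ, the system is inconsistent.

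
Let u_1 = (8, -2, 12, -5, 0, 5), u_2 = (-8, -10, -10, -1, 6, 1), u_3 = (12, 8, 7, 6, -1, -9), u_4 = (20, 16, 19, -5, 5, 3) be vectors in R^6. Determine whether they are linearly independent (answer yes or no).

yes

Form the matrix with these vectors as rows and row reduce.
R2 ← R2 + R1: [0, -12, 2, -6, 6, 6]
R3 ← R3 − (3/2)·R1: [0, 11, -11, 27/2, -1, -33/2]
R4 ← R4 − (5/2)·R1: [0, 21, -11, 15/2, 5, -19/2]
R3 ← R3 + (11/12)·R2: [0, 0, -55/6, 8, 9/2, -11]
R4 ← R4 + (7/4)·R2: [0, 0, -15/2, -3, 31/2, 1]
R4 ← R4 − (9/11)·R3: [0, 0, 0, -105/11, 130/11, 10]
4 nonzero rows, so the 4 vectors span a space of dimension 4.
Since 4 = 4, the vectors are linearly independent.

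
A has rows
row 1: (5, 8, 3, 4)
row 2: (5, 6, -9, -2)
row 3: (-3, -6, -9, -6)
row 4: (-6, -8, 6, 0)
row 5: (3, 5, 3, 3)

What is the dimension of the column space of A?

2

Row reduce to echelon form.
R2 ← R2 − R1: [0, -2, -12, -6]
R3 ← R3 + (3/5)·R1: [0, -6/5, -36/5, -18/5]
R4 ← R4 + (6/5)·R1: [0, 8/5, 48/5, 24/5]
R5 ← R5 − (3/5)·R1: [0, 1/5, 6/5, 3/5]
R3 ← R3 − (3/5)·R2: [0, 0, 0, 0]
R4 ← R4 + (4/5)·R2: [0, 0, 0, 0]
R5 ← R5 + (1/10)·R2: [0, 0, 0, 0]
Echelon form has 2 nonzero rows, so rank(A) = 2.
The column space has dimension equal to the rank: 2.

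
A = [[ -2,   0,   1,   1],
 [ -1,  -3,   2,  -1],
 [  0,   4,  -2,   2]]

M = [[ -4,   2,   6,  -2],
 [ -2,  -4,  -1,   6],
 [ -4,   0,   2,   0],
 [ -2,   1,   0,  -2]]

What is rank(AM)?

First compute AM:
[[  2,  -3, -10,   2],
 [  4,   9,   1, -14],
 [ -4, -14,  -8,  20]]
Now row reduce the product.
R2 ← R2 − (2)·R1: [0, 15, 21, -18]
R3 ← R3 + (2)·R1: [0, -20, -28, 24]
R3 ← R3 + (4/3)·R2: [0, 0, 0, 0]
2 nonzero rows, so rank(AM) = 2.

2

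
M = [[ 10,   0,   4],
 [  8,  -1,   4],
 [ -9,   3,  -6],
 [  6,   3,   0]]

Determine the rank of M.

Row reduce to echelon form.
R2 ← R2 − (4/5)·R1: [0, -1, 4/5]
R3 ← R3 + (9/10)·R1: [0, 3, -12/5]
R4 ← R4 − (3/5)·R1: [0, 3, -12/5]
R3 ← R3 + (3)·R2: [0, 0, 0]
R4 ← R4 + (3)·R2: [0, 0, 0]
Echelon form has 2 nonzero rows, so rank(M) = 2.

2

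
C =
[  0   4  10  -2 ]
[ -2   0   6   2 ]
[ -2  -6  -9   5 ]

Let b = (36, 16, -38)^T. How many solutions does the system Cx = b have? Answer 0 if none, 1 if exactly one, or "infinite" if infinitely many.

Row reduce the augmented matrix [C | b].
Swap R1 ↔ R2
R3 ← R3 − R1: [0, -6, -15, 3, -54]
R3 ← R3 + (3/2)·R2: [0, 0, 0, 0, 0]
The echelon form has 2 nonzero rows, and every pivot lies in the first 4 columns, so rank(C) = rank([C|b]) = 2.
The system is consistent.
rank = 2 < 4 unknowns, so there are infinitely many solutions.

infinite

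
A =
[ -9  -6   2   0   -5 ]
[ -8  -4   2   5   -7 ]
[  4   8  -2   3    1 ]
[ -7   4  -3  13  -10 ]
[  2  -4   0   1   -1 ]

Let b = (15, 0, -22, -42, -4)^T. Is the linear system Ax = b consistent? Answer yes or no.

Row reduce the augmented matrix [A | b].
R2 ← R2 − (8/9)·R1: [0, 4/3, 2/9, 5, -23/9, -40/3]
R3 ← R3 + (4/9)·R1: [0, 16/3, -10/9, 3, -11/9, -46/3]
R4 ← R4 − (7/9)·R1: [0, 26/3, -41/9, 13, -55/9, -161/3]
R5 ← R5 + (2/9)·R1: [0, -16/3, 4/9, 1, -19/9, -2/3]
R3 ← R3 − (4)·R2: [0, 0, -2, -17, 9, 38]
R4 ← R4 − (13/2)·R2: [0, 0, -6, -39/2, 21/2, 33]
R5 ← R5 + (4)·R2: [0, 0, 4/3, 21, -37/3, -54]
R4 ← R4 − (3)·R3: [0, 0, 0, 63/2, -33/2, -81]
R5 ← R5 + (2/3)·R3: [0, 0, 0, 29/3, -19/3, -86/3]
R5 ← R5 − (58/189)·R4: [0, 0, 0, 0, -80/63, -80/21]
The echelon form has 5 nonzero rows, and every pivot lies in the first 5 columns, so rank(A) = rank([A|b]) = 5.
The system is consistent.

yes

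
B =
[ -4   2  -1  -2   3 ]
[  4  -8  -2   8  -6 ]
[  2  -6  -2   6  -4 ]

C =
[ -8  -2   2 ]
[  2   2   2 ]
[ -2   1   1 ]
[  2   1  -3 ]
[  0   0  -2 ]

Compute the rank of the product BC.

First compute BC:
[[ 34,   9,  -5],
 [-28, -18, -22],
 [-12, -12, -20]]
Now row reduce the product.
R2 ← R2 + (14/17)·R1: [0, -180/17, -444/17]
R3 ← R3 + (6/17)·R1: [0, -150/17, -370/17]
R3 ← R3 − (5/6)·R2: [0, 0, 0]
2 nonzero rows, so rank(BC) = 2.

2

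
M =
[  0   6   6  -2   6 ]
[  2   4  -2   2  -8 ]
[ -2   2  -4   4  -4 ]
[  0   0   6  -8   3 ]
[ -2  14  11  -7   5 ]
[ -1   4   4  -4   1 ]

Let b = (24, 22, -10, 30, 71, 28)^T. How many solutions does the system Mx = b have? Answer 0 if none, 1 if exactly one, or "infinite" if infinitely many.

infinite

Row reduce the augmented matrix [M | b].
Swap R1 ↔ R2
R3 ← R3 + R1: [0, 6, -6, 6, -12, 12]
R5 ← R5 + R1: [0, 18, 9, -5, -3, 93]
R6 ← R6 + (1/2)·R1: [0, 6, 3, -3, -3, 39]
R3 ← R3 − R2: [0, 0, -12, 8, -18, -12]
R5 ← R5 − (3)·R2: [0, 0, -9, 1, -21, 21]
R6 ← R6 − R2: [0, 0, -3, -1, -9, 15]
R4 ← R4 + (1/2)·R3: [0, 0, 0, -4, -6, 24]
R5 ← R5 − (3/4)·R3: [0, 0, 0, -5, -15/2, 30]
R6 ← R6 − (1/4)·R3: [0, 0, 0, -3, -9/2, 18]
R5 ← R5 − (5/4)·R4: [0, 0, 0, 0, 0, 0]
R6 ← R6 − (3/4)·R4: [0, 0, 0, 0, 0, 0]
The echelon form has 4 nonzero rows, and every pivot lies in the first 5 columns, so rank(M) = rank([M|b]) = 4.
The system is consistent.
rank = 4 < 5 unknowns, so there are infinitely many solutions.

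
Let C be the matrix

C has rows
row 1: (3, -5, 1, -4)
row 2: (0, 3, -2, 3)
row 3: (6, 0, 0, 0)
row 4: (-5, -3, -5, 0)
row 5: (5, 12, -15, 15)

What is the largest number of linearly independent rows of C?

Row reduce to echelon form.
R3 ← R3 − (2)·R1: [0, 10, -2, 8]
R4 ← R4 + (5/3)·R1: [0, -34/3, -10/3, -20/3]
R5 ← R5 − (5/3)·R1: [0, 61/3, -50/3, 65/3]
R3 ← R3 − (10/3)·R2: [0, 0, 14/3, -2]
R4 ← R4 + (34/9)·R2: [0, 0, -98/9, 14/3]
R5 ← R5 − (61/9)·R2: [0, 0, -28/9, 4/3]
R4 ← R4 + (7/3)·R3: [0, 0, 0, 0]
R5 ← R5 + (2/3)·R3: [0, 0, 0, 0]
Echelon form has 3 nonzero rows, so rank(C) = 3.
The rank gives the maximum number of linearly independent rows: 3.

3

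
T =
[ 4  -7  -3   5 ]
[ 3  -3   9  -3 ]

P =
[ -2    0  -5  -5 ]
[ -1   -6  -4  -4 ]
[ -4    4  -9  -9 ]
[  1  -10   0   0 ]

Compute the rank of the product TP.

First compute TP:
[[ 16, -20,  35,  35],
 [-42,  84, -84, -84]]
Now row reduce the product.
R2 ← R2 + (21/8)·R1: [0, 63/2, 63/8, 63/8]
2 nonzero rows, so rank(TP) = 2.

2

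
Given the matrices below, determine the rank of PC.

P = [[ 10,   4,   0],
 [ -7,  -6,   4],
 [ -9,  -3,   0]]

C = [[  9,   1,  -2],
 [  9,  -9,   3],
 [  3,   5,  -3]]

2

First compute PC:
[[126, -26,  -8],
 [-105,  67, -16],
 [-108,  18,   9]]
Now row reduce the product.
R2 ← R2 + (5/6)·R1: [0, 136/3, -68/3]
R3 ← R3 + (6/7)·R1: [0, -30/7, 15/7]
R3 ← R3 + (45/476)·R2: [0, 0, 0]
2 nonzero rows, so rank(PC) = 2.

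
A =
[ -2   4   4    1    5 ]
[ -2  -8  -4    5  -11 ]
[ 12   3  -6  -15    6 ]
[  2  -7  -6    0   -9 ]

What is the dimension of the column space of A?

Row reduce to echelon form.
R2 ← R2 − R1: [0, -12, -8, 4, -16]
R3 ← R3 + (6)·R1: [0, 27, 18, -9, 36]
R4 ← R4 + R1: [0, -3, -2, 1, -4]
R3 ← R3 + (9/4)·R2: [0, 0, 0, 0, 0]
R4 ← R4 − (1/4)·R2: [0, 0, 0, 0, 0]
Echelon form has 2 nonzero rows, so rank(A) = 2.
The column space has dimension equal to the rank: 2.

2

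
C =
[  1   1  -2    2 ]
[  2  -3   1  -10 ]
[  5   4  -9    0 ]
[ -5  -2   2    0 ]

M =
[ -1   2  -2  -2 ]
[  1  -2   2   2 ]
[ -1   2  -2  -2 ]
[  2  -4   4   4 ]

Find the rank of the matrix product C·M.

1

First compute CM:
[[  6, -12,  12,  12],
 [-26,  52, -52, -52],
 [  8, -16,  16,  16],
 [  1,  -2,   2,   2]]
Now row reduce the product.
R2 ← R2 + (13/3)·R1: [0, 0, 0, 0]
R3 ← R3 − (4/3)·R1: [0, 0, 0, 0]
R4 ← R4 − (1/6)·R1: [0, 0, 0, 0]
1 nonzero row, so rank(CM) = 1.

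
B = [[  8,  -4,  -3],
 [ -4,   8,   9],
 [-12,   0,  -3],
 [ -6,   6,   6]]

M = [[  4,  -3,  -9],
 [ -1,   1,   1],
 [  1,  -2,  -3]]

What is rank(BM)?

First compute BM:
[[ 33, -22, -67],
 [-15,   2,  17],
 [-51,  42, 117],
 [-24,  12,  42]]
Now row reduce the product.
R2 ← R2 + (5/11)·R1: [0, -8, -148/11]
R3 ← R3 + (17/11)·R1: [0, 8, 148/11]
R4 ← R4 + (8/11)·R1: [0, -4, -74/11]
R3 ← R3 + R2: [0, 0, 0]
R4 ← R4 − (1/2)·R2: [0, 0, 0]
2 nonzero rows, so rank(BM) = 2.

2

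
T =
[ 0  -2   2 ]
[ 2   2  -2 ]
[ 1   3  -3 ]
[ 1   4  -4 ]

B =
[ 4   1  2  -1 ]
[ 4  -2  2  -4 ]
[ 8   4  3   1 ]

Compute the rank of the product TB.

2

First compute TB:
[[  8,  12,   2,  10],
 [  0, -10,   2, -12],
 [ -8, -17,  -1, -16],
 [-12, -23,  -2, -21]]
Now row reduce the product.
R3 ← R3 + R1: [0, -5, 1, -6]
R4 ← R4 + (3/2)·R1: [0, -5, 1, -6]
R3 ← R3 − (1/2)·R2: [0, 0, 0, 0]
R4 ← R4 − (1/2)·R2: [0, 0, 0, 0]
2 nonzero rows, so rank(TB) = 2.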